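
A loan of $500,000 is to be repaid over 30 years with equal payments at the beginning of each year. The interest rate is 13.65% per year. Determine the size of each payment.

Level annuity due; solve PV = PMT × [(1 − (1+r)^−n)/r] × (1+r) for PMT.
Periodic rate r = 0.1365 per year.
With n = 30: PMT = 500,000 / ([(1 − (1+r)^−n)/r] × (1+r)) = $61,373.78

$61,373.78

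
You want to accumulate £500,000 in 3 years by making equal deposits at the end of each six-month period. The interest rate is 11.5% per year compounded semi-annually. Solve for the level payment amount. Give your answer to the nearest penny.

£72,134.01

Level ordinary annuity; solve FV = PMT × [((1+r)^n − 1)/r] for PMT.
Periodic rate r = 0.115/2 per half-year; n is counted in half-years.
With n = 6: PMT = 500,000 / ([((1+r)^n − 1)/r]) = £72,134.01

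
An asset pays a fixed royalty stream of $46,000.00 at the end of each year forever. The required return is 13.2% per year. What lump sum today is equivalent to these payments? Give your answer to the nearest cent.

$348,484.85

Periodic rate r = 0.132 per year.
Level perpetuity: PV = PMT / r = 46,000 / (0.132) = $348,484.85.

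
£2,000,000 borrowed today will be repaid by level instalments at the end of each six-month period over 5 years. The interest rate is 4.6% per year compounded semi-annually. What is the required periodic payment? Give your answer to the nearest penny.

£226,162.21

Level ordinary annuity; solve PV = PMT × [(1 − (1+r)^−n)/r] for PMT.
Periodic rate r = 0.046/2 per half-year; n is counted in half-years.
With n = 10: PMT = 2,000,000 / ([(1 − (1+r)^−n)/r]) = £226,162.21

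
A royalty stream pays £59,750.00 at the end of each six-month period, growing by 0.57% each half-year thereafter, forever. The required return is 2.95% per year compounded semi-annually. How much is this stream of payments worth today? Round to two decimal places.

Periodic rate r = 0.0295/2 per half-year.
Growing perpetuity (Gordon): PV = PMT₁ / (r − g) = 59,750 / (r − 0.0057) = £6,602,209.94.

£6,602,209.94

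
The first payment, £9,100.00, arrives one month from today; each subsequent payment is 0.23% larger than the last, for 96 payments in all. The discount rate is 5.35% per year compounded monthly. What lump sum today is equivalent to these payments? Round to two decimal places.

£786,643.02

Periodic rate r = 0.0535/12 per month; n is counted in months.
Growing ordinary annuity: PV = PMT₁ × [1 − ((1+g)/(1+r))^n] / (r − g) = 9,100 × [1 − ((1+0.0023)/(1+r))^96] / (r − 0.0023) = £786,643.02.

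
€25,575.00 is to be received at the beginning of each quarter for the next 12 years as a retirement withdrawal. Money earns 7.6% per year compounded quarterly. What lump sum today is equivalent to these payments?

€815,882.85

This is an annuity due: 48 payments of €25,575.00 at the beginning of each quarter.
Periodic rate r = 0.076/4 per quarter; n is counted in quarters.
PV = PMT × [(1 − (1+r)^−n)/r] × (1+r) = 25,575 × [1 − (1+r)^−48] / r × (1+r) = €815,882.85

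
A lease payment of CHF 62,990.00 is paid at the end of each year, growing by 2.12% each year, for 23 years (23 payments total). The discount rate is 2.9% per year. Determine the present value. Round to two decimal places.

Periodic rate r = 0.029 per year.
Growing ordinary annuity: PV = PMT₁ × [1 − ((1+g)/(1+r))^n] / (r − g) = 62,990 × [1 − ((1+0.0212)/(1+r))^23] / (r − 0.0212) = CHF 1,296,542.79.

CHF 1,296,542.79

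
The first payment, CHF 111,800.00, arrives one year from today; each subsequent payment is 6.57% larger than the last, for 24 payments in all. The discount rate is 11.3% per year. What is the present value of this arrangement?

CHF 1,530,078.22

Periodic rate r = 0.113 per year.
Growing ordinary annuity: PV = PMT₁ × [1 − ((1+g)/(1+r))^n] / (r − g) = 111,800 × [1 − ((1+0.0657)/(1+r))^24] / (r − 0.0657) = CHF 1,530,078.22.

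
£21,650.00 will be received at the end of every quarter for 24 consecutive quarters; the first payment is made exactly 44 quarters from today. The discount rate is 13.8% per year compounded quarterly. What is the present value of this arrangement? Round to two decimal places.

£81,288.95

Ordinary annuity of 24 payments, first payment at period 44.
Periodic rate r = 0.138/4 per quarter; n is counted in quarters.
The ordinary-annuity PV formula values the stream one period before the first payment (period 43); discount that back 43 periods:
PV₀ = 21,650 × [1 − (1+r)^−24] / r × (1+r)^−43 = £81,288.95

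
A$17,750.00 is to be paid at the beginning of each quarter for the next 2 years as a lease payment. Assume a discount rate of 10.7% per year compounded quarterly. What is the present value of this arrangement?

This is an annuity due: 8 payments of A$17,750.00 at the beginning of each quarter.
Periodic rate r = 0.107/4 per quarter; n is counted in quarters.
PV = PMT × [(1 − (1+r)^−n)/r] × (1+r) = 17,750 × [1 − (1+r)^−8] / r × (1+r) = A$129,704.79

A$129,704.79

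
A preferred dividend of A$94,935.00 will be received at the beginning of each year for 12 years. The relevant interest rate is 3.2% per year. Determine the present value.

This is an annuity due: 12 payments of A$94,935.00 at the beginning of each year.
Periodic rate r = 0.032 per year.
PV = PMT × [(1 − (1+r)^−n)/r] × (1+r) = 94,935 × [1 − (1+r)^−12] / r × (1+r) = A$963,681.66

A$963,681.66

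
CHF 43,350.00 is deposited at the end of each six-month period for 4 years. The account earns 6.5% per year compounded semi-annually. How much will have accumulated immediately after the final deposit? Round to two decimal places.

CHF 388,919.57

This is an ordinary annuity: 8 deposits of CHF 43,350.00 at the end of each six-month period.
Periodic rate r = 0.065/2 per half-year; n is counted in half-years.
FV = PMT × [((1+r)^n − 1)/r] = 43,350 × [(1+r)^8 − 1] / r = CHF 388,919.57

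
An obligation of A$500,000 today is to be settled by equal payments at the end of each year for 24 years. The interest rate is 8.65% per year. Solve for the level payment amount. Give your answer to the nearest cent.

Level ordinary annuity; solve PV = PMT × [(1 − (1+r)^−n)/r] for PMT.
Periodic rate r = 0.0865 per year.
With n = 24: PMT = 500,000 / ([(1 − (1+r)^−n)/r]) = A$50,089.66

A$50,089.66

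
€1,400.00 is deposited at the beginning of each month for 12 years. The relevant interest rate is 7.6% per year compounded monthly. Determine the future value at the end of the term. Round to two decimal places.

This is an annuity due: 144 deposits of €1,400.00 at the beginning of each month.
Periodic rate r = 0.076/12 per month; n is counted in months.
FV = PMT × [((1+r)^n − 1)/r] × (1+r) = 1,400 × [(1+r)^144 − 1] / r × (1+r) = €329,707.62

€329,707.62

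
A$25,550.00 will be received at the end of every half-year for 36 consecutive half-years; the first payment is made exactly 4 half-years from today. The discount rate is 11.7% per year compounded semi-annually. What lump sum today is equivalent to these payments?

A$320,701.27

Ordinary annuity of 36 payments, first payment at period 4.
Periodic rate r = 0.117/2 per half-year; n is counted in half-years.
The ordinary-annuity PV formula values the stream one period before the first payment (period 3); discount that back 3 periods:
PV₀ = 25,550 × [1 − (1+r)^−36] / r × (1+r)^−3 = A$320,701.27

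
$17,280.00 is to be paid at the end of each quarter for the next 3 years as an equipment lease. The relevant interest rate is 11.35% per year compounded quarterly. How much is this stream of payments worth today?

This is an ordinary annuity: 12 payments of $17,280.00 at the end of each quarter.
Periodic rate r = 0.1135/4 per quarter; n is counted in quarters.
PV = PMT × [(1 − (1+r)^−n)/r] = 17,280 × [1 − (1+r)^−12] / r = $173,685.70

$173,685.70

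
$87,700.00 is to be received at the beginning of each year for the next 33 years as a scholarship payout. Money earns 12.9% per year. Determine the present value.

This is an annuity due: 33 payments of $87,700.00 at the beginning of each year.
Periodic rate r = 0.129 per year.
PV = PMT × [(1 − (1+r)^−n)/r] × (1+r) = 87,700 × [1 − (1+r)^−33] / r × (1+r) = $753,542.52

$753,542.52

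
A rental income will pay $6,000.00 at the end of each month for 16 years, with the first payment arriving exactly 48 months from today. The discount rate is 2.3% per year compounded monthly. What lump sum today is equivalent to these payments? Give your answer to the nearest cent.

$880,158.33

Ordinary annuity of 192 payments, first payment at period 48.
Periodic rate r = 0.023/12 per month; n is counted in months.
The ordinary-annuity PV formula values the stream one period before the first payment (period 47); discount that back 47 periods:
PV₀ = 6,000 × [1 − (1+r)^−192] / r × (1+r)^−47 = $880,158.33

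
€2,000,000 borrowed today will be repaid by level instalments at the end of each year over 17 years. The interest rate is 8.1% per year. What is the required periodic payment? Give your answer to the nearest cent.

Level ordinary annuity; solve PV = PMT × [(1 − (1+r)^−n)/r] for PMT.
Periodic rate r = 0.081 per year.
With n = 17: PMT = 2,000,000 / ([(1 − (1+r)^−n)/r]) = €220,723.47

€220,723.47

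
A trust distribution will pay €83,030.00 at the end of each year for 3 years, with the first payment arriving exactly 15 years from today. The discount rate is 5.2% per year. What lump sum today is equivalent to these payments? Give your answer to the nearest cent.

€110,783.83

Ordinary annuity of 3 payments, first payment at period 15.
Periodic rate r = 0.052 per year.
The ordinary-annuity PV formula values the stream one period before the first payment (period 14); discount that back 14 periods:
PV₀ = 83,030 × [1 − (1+r)^−3] / r × (1+r)^−14 = €110,783.83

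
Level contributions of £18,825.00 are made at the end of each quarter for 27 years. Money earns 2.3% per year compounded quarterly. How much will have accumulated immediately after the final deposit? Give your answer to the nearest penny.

This is an ordinary annuity: 108 deposits of £18,825.00 at the end of each quarter.
Periodic rate r = 0.023/4 per quarter; n is counted in quarters.
FV = PMT × [((1+r)^n − 1)/r] = 18,825 × [(1+r)^108 − 1] / r = £2,807,319.27

£2,807,319.27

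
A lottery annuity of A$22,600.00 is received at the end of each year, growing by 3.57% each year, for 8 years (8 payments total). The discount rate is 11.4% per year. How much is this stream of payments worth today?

Periodic rate r = 0.114 per year.
Growing ordinary annuity: PV = PMT₁ × [1 − ((1+g)/(1+r))^n] / (r − g) = 22,600 × [1 − ((1+0.0357)/(1+r))^8] / (r − 0.0357) = A$127,518.10.

A$127,518.10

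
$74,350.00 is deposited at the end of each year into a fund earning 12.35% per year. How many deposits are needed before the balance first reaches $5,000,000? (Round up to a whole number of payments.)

20 payments

Periodic rate r = 0.1235 per year.
Ordinary annuity FV: 5,000,000 = 74,350 × [((1+r)^n − 1)/r].
(1+r)^n = 1 + 5,000,000 × r / 74,350, so n = ln(1 + 5,000,000·r/74,350) / ln(1+r) = 19.16.
Round up to a whole number of payments: n = 20.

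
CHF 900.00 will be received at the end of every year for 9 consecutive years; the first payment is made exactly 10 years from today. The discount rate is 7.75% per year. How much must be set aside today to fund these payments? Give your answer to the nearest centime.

CHF 2,901.87

Ordinary annuity of 9 payments, first payment at period 10.
Periodic rate r = 0.0775 per year.
The ordinary-annuity PV formula values the stream one period before the first payment (period 9); discount that back 9 periods:
PV₀ = 900 × [1 − (1+r)^−9] / r × (1+r)^−9 = CHF 2,901.87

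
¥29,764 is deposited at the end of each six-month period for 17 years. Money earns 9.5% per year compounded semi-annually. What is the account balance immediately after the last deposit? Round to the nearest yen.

This is an ordinary annuity: 34 deposits of ¥29,764 at the end of each six-month period.
Periodic rate r = 0.095/2 per half-year; n is counted in half-years.
FV = PMT × [((1+r)^n − 1)/r] = 29,764 × [(1+r)^34 − 1] / r = ¥2,408,921

¥2,408,921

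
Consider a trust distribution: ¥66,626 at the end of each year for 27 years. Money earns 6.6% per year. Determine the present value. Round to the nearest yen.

¥829,740

This is an ordinary annuity: 27 payments of ¥66,626 at the end of each year.
Periodic rate r = 0.066 per year.
PV = PMT × [(1 − (1+r)^−n)/r] = 66,626 × [1 − (1+r)^−27] / r = ¥829,740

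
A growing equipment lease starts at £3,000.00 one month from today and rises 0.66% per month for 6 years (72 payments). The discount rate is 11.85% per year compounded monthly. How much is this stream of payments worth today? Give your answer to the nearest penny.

£191,027.37

Periodic rate r = 0.1185/12 per month; n is counted in months.
Growing ordinary annuity: PV = PMT₁ × [1 − ((1+g)/(1+r))^n] / (r − g) = 3,000 × [1 − ((1+0.0066)/(1+r))^72] / (r − 0.0066) = £191,027.37.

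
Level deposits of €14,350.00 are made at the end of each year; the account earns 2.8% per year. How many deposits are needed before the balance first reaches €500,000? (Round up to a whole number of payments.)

Periodic rate r = 0.028 per year.
Ordinary annuity FV: 500,000 = 14,350 × [((1+r)^n − 1)/r].
(1+r)^n = 1 + 500,000 × r / 14,350, so n = ln(1 + 500,000·r/14,350) / ln(1+r) = 24.66.
Round up to a whole number of payments: n = 25.

25 payments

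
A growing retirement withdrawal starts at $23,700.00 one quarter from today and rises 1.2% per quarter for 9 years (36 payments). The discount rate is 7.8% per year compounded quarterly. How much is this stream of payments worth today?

Periodic rate r = 0.078/4 per quarter; n is counted in quarters.
Growing ordinary annuity: PV = PMT₁ × [1 − ((1+g)/(1+r))^n] / (r − g) = 23,700 × [1 − ((1+0.012)/(1+r))^36] / (r − 0.012) = $737,603.40.

$737,603.40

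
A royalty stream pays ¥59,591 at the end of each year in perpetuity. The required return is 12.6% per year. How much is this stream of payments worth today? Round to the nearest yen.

Periodic rate r = 0.126 per year.
Level perpetuity: PV = PMT / r = 59,591 / (0.126) = ¥472,944.

¥472,944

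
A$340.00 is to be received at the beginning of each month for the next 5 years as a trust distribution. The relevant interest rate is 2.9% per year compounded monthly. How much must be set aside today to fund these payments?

This is an annuity due: 60 payments of A$340.00 at the beginning of each month.
Periodic rate r = 0.029/12 per month; n is counted in months.
PV = PMT × [(1 − (1+r)^−n)/r] × (1+r) = 340 × [1 − (1+r)^−60] / r × (1+r) = A$19,014.52

A$19,014.52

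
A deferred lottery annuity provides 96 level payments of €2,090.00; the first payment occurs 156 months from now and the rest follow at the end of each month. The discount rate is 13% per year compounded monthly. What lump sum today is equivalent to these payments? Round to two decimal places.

Ordinary annuity of 96 payments, first payment at period 156.
Periodic rate r = 0.13/12 per month; n is counted in months.
The ordinary-annuity PV formula values the stream one period before the first payment (period 155); discount that back 155 periods:
PV₀ = 2,090 × [1 − (1+r)^−96] / r × (1+r)^−155 = €23,405.53

€23,405.53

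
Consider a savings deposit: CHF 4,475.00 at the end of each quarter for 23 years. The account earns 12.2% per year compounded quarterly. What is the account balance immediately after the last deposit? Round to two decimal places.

CHF 2,180,881.34

This is an ordinary annuity: 92 deposits of CHF 4,475.00 at the end of each quarter.
Periodic rate r = 0.122/4 per quarter; n is counted in quarters.
FV = PMT × [((1+r)^n − 1)/r] = 4,475 × [(1+r)^92 − 1] / r = CHF 2,180,881.34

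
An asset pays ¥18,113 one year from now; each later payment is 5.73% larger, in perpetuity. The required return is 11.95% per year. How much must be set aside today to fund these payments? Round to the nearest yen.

¥291,206

Periodic rate r = 0.1195 per year.
Growing perpetuity (Gordon): PV = PMT₁ / (r − g) = 18,113 / (r − 0.0573) = ¥291,206.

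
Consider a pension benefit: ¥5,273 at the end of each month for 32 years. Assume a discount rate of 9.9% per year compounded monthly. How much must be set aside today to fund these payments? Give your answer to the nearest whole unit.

¥611,899

This is an ordinary annuity: 384 payments of ¥5,273 at the end of each month.
Periodic rate r = 0.099/12 per month; n is counted in months.
PV = PMT × [(1 − (1+r)^−n)/r] = 5,273 × [1 − (1+r)^−384] / r = ¥611,899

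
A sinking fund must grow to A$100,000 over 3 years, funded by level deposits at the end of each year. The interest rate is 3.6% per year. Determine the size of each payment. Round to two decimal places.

A$32,161.62

Level ordinary annuity; solve FV = PMT × [((1+r)^n − 1)/r] for PMT.
Periodic rate r = 0.036 per year.
With n = 3: PMT = 100,000 / ([((1+r)^n − 1)/r]) = A$32,161.62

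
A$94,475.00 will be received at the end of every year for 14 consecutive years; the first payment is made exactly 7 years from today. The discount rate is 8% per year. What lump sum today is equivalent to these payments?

Ordinary annuity of 14 payments, first payment at period 7.
Periodic rate r = 0.08 per year.
The ordinary-annuity PV formula values the stream one period before the first payment (period 6); discount that back 6 periods:
PV₀ = 94,475 × [1 − (1+r)^−14] / r × (1+r)^−6 = A$490,822.92

A$490,822.92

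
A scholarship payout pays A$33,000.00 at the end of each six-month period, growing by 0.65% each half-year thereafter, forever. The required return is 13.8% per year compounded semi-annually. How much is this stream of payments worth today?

Periodic rate r = 0.138/2 per half-year.
Growing perpetuity (Gordon): PV = PMT₁ / (r − g) = 33,000 / (r − 0.0065) = A$528,000.00.

A$528,000.00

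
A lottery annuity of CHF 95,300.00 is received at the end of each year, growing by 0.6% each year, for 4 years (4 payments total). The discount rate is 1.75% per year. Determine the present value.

CHF 368,340.00

Periodic rate r = 0.0175 per year.
Growing ordinary annuity: PV = PMT₁ × [1 − ((1+g)/(1+r))^n] / (r − g) = 95,300 × [1 − ((1+0.006)/(1+r))^4] / (r − 0.006) = CHF 368,340.00.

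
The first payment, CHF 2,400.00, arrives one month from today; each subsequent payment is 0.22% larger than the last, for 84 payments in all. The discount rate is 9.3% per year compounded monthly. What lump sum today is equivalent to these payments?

CHF 160,505.67

Periodic rate r = 0.093/12 per month; n is counted in months.
Growing ordinary annuity: PV = PMT₁ × [1 − ((1+g)/(1+r))^n] / (r − g) = 2,400 × [1 − ((1+0.0022)/(1+r))^84] / (r − 0.0022) = CHF 160,505.67.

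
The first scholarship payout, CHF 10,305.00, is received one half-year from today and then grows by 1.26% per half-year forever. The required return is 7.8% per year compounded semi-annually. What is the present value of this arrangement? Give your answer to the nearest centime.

CHF 390,340.91

Periodic rate r = 0.078/2 per half-year.
Growing perpetuity (Gordon): PV = PMT₁ / (r − g) = 10,305 / (r − 0.0126) = CHF 390,340.91.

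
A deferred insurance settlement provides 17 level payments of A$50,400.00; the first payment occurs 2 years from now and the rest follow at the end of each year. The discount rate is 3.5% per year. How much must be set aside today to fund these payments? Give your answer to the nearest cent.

A$616,064.31

Ordinary annuity of 17 payments, first payment at period 2.
Periodic rate r = 0.035 per year.
The ordinary-annuity PV formula values the stream one period before the first payment (period 1); discount that back 1 periods:
PV₀ = 50,400 × [1 − (1+r)^−17] / r × (1+r)^−1 = A$616,064.31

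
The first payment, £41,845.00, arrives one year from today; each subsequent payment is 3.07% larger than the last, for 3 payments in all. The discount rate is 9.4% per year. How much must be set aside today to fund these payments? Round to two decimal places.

£108,237.21

Periodic rate r = 0.094 per year.
Growing ordinary annuity: PV = PMT₁ × [1 − ((1+g)/(1+r))^n] / (r − g) = 41,845 × [1 − ((1+0.0307)/(1+r))^3] / (r − 0.0307) = £108,237.21.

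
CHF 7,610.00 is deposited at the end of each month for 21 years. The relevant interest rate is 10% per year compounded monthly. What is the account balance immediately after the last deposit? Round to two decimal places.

CHF 6,479,536.36

This is an ordinary annuity: 252 deposits of CHF 7,610.00 at the end of each month.
Periodic rate r = 0.1/12 per month; n is counted in months.
FV = PMT × [((1+r)^n − 1)/r] = 7,610 × [(1+r)^252 − 1] / r = CHF 6,479,536.36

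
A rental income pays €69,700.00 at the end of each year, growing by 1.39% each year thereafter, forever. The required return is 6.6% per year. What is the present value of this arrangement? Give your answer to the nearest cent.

€1,337,811.90

Periodic rate r = 0.066 per year.
Growing perpetuity (Gordon): PV = PMT₁ / (r − g) = 69,700 / (r − 0.0139) = €1,337,811.90.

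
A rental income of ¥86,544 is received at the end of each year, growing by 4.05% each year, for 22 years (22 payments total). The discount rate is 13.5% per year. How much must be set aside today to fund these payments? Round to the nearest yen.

¥780,533

Periodic rate r = 0.135 per year.
Growing ordinary annuity: PV = PMT₁ × [1 − ((1+g)/(1+r))^n] / (r − g) = 86,544 × [1 − ((1+0.0405)/(1+r))^22] / (r − 0.0405) = ¥780,533.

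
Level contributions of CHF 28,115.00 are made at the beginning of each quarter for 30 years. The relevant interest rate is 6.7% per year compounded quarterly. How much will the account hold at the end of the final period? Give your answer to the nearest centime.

CHF 10,820,149.94

This is an annuity due: 120 deposits of CHF 28,115.00 at the beginning of each quarter.
Periodic rate r = 0.067/4 per quarter; n is counted in quarters.
FV = PMT × [((1+r)^n − 1)/r] × (1+r) = 28,115 × [(1+r)^120 − 1] / r × (1+r) = CHF 10,820,149.94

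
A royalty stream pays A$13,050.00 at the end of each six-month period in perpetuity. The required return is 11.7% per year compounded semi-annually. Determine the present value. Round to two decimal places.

A$223,076.92

Periodic rate r = 0.117/2 per half-year.
Level perpetuity: PV = PMT / r = 13,050 / (0.117/2) = A$223,076.92.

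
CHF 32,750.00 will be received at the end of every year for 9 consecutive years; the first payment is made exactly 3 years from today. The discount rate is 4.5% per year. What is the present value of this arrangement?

CHF 217,992.16

Ordinary annuity of 9 payments, first payment at period 3.
Periodic rate r = 0.045 per year.
The ordinary-annuity PV formula values the stream one period before the first payment (period 2); discount that back 2 periods:
PV₀ = 32,750 × [1 − (1+r)^−9] / r × (1+r)^−2 = CHF 217,992.16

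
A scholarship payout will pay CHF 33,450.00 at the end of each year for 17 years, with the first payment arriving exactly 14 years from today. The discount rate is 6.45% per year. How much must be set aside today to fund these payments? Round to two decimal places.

CHF 150,595.67

Ordinary annuity of 17 payments, first payment at period 14.
Periodic rate r = 0.0645 per year.
The ordinary-annuity PV formula values the stream one period before the first payment (period 13); discount that back 13 periods:
PV₀ = 33,450 × [1 − (1+r)^−17] / r × (1+r)^−13 = CHF 150,595.67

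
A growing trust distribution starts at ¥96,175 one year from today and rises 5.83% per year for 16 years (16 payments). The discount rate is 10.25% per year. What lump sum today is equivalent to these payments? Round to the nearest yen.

Periodic rate r = 0.1025 per year.
Growing ordinary annuity: PV = PMT₁ × [1 − ((1+g)/(1+r))^n] / (r − g) = 96,175 × [1 − ((1+0.0583)/(1+r))^16] / (r − 0.0583) = ¥1,045,268.

¥1,045,268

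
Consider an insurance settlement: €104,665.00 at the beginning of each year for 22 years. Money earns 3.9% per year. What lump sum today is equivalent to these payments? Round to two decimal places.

This is an annuity due: 22 payments of €104,665.00 at the beginning of each year.
Periodic rate r = 0.039 per year.
PV = PMT × [(1 − (1+r)^−n)/r] × (1+r) = 104,665 × [1 − (1+r)^−22] / r × (1+r) = €1,586,643.35

€1,586,643.35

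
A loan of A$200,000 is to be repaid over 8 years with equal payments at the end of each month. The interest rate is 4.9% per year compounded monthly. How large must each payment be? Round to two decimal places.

A$2,522.47

Level ordinary annuity; solve PV = PMT × [(1 − (1+r)^−n)/r] for PMT.
Periodic rate r = 0.049/12 per month; n is counted in months.
With n = 96: PMT = 200,000 / ([(1 − (1+r)^−n)/r]) = A$2,522.47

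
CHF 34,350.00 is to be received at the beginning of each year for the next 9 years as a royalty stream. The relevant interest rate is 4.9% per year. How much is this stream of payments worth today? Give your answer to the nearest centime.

CHF 257,261.59

This is an annuity due: 9 payments of CHF 34,350.00 at the beginning of each year.
Periodic rate r = 0.049 per year.
PV = PMT × [(1 − (1+r)^−n)/r] × (1+r) = 34,350 × [1 − (1+r)^−9] / r × (1+r) = CHF 257,261.59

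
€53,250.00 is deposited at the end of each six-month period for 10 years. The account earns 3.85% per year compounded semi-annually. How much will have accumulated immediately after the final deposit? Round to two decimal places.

€1,284,216.28

This is an ordinary annuity: 20 deposits of €53,250.00 at the end of each six-month period.
Periodic rate r = 0.0385/2 per half-year; n is counted in half-years.
FV = PMT × [((1+r)^n − 1)/r] = 53,250 × [(1+r)^20 − 1] / r = €1,284,216.28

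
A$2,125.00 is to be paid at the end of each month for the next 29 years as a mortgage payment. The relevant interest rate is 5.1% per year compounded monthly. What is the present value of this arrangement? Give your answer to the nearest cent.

A$385,709.65

This is an ordinary annuity: 348 payments of A$2,125.00 at the end of each month.
Periodic rate r = 0.051/12 per month; n is counted in months.
PV = PMT × [(1 − (1+r)^−n)/r] = 2,125 × [1 − (1+r)^−348] / r = A$385,709.65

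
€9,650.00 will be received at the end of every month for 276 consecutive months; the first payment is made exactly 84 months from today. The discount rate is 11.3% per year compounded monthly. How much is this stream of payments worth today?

Ordinary annuity of 276 payments, first payment at period 84.
Periodic rate r = 0.113/12 per month; n is counted in months.
The ordinary-annuity PV formula values the stream one period before the first payment (period 83); discount that back 83 periods:
PV₀ = 9,650 × [1 − (1+r)^−276] / r × (1+r)^−83 = €435,313.18

€435,313.18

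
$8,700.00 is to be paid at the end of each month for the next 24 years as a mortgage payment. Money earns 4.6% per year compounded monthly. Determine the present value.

This is an ordinary annuity: 288 payments of $8,700.00 at the end of each month.
Periodic rate r = 0.046/12 per month; n is counted in months.
PV = PMT × [(1 − (1+r)^−n)/r] = 8,700 × [1 − (1+r)^−288] / r = $1,515,518.62

$1,515,518.62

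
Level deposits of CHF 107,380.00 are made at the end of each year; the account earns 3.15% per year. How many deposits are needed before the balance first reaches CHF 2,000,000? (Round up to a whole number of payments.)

15 payments

Periodic rate r = 0.0315 per year.
Ordinary annuity FV: 2,000,000 = 107,380 × [((1+r)^n − 1)/r].
(1+r)^n = 1 + 2,000,000 × r / 107,380, so n = ln(1 + 2,000,000·r/107,380) / ln(1+r) = 14.89.
Round up to a whole number of payments: n = 15.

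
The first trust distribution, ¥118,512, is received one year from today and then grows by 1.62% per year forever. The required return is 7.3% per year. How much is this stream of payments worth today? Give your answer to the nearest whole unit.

Periodic rate r = 0.073 per year.
Growing perpetuity (Gordon): PV = PMT₁ / (r − g) = 118,512 / (r − 0.0162) = ¥2,086,479.

¥2,086,479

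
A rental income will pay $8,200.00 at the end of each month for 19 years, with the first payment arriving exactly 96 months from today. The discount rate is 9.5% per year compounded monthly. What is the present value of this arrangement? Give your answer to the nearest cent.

Ordinary annuity of 228 payments, first payment at period 96.
Periodic rate r = 0.095/12 per month; n is counted in months.
The ordinary-annuity PV formula values the stream one period before the first payment (period 95); discount that back 95 periods:
PV₀ = 8,200 × [1 − (1+r)^−228] / r × (1+r)^−95 = $408,584.12

$408,584.12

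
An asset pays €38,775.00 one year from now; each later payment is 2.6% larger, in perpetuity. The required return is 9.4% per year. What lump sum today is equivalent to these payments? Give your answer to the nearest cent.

Periodic rate r = 0.094 per year.
Growing perpetuity (Gordon): PV = PMT₁ / (r − g) = 38,775 / (r − 0.026) = €570,220.59.

€570,220.59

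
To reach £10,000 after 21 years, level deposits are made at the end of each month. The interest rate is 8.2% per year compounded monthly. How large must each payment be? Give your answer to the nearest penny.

£14.98

Level ordinary annuity; solve FV = PMT × [((1+r)^n − 1)/r] for PMT.
Periodic rate r = 0.082/12 per month; n is counted in months.
With n = 252: PMT = 10,000 / ([((1+r)^n − 1)/r]) = £14.98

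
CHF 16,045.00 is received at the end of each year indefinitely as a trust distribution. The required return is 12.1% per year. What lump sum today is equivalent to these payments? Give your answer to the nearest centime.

Periodic rate r = 0.121 per year.
Level perpetuity: PV = PMT / r = 16,045 / (0.121) = CHF 132,603.31.

CHF 132,603.31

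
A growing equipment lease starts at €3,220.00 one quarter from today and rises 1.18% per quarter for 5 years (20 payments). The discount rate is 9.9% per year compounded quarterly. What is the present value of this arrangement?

€55,842.42

Periodic rate r = 0.099/4 per quarter; n is counted in quarters.
Growing ordinary annuity: PV = PMT₁ × [1 − ((1+g)/(1+r))^n] / (r − g) = 3,220 × [1 − ((1+0.0118)/(1+r))^20] / (r − 0.0118) = €55,842.42.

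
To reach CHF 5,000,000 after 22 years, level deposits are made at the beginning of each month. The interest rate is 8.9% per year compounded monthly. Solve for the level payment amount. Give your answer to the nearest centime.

Level annuity due; solve FV = PMT × [((1+r)^n − 1)/r] × (1+r) for PMT.
Periodic rate r = 0.089/12 per month; n is counted in months.
With n = 264: PMT = 5,000,000 / ([((1+r)^n − 1)/r] × (1+r)) = CHF 6,100.35

CHF 6,100.35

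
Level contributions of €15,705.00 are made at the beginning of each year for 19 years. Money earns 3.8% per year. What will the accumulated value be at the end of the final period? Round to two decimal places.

This is an annuity due: 19 deposits of €15,705.00 at the beginning of each year.
Periodic rate r = 0.038 per year.
FV = PMT × [((1+r)^n − 1)/r] × (1+r) = 15,705 × [(1+r)^19 − 1] / r × (1+r) = €442,373.14

€442,373.14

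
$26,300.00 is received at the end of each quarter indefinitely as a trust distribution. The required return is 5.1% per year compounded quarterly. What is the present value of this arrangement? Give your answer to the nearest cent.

Periodic rate r = 0.051/4 per quarter.
Level perpetuity: PV = PMT / r = 26,300 / (0.051/4) = $2,062,745.10.

$2,062,745.10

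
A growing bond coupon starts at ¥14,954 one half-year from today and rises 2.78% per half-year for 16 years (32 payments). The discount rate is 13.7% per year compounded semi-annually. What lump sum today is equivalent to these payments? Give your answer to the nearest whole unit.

¥261,384

Periodic rate r = 0.137/2 per half-year; n is counted in half-years.
Growing ordinary annuity: PV = PMT₁ × [1 − ((1+g)/(1+r))^n] / (r − g) = 14,954 × [1 − ((1+0.0278)/(1+r))^32] / (r − 0.0278) = ¥261,384.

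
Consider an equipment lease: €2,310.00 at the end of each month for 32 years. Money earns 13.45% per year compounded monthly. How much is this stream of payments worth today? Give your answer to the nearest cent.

€203,243.89

This is an ordinary annuity: 384 payments of €2,310.00 at the end of each month.
Periodic rate r = 0.1345/12 per month; n is counted in months.
PV = PMT × [(1 − (1+r)^−n)/r] = 2,310 × [1 − (1+r)^−384] / r = €203,243.89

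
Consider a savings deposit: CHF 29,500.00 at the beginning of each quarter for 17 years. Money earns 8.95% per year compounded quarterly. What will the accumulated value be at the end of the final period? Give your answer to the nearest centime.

This is an annuity due: 68 deposits of CHF 29,500.00 at the beginning of each quarter.
Periodic rate r = 0.0895/4 per quarter; n is counted in quarters.
FV = PMT × [((1+r)^n − 1)/r] × (1+r) = 29,500 × [(1+r)^68 − 1] / r × (1+r) = CHF 4,721,722.44

CHF 4,721,722.44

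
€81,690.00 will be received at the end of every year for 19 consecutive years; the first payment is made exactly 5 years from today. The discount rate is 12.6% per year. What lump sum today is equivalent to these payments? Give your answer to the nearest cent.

Ordinary annuity of 19 payments, first payment at period 5.
Periodic rate r = 0.126 per year.
The ordinary-annuity PV formula values the stream one period before the first payment (period 4); discount that back 4 periods:
PV₀ = 81,690 × [1 − (1+r)^−19] / r × (1+r)^−4 = €361,008.08

€361,008.08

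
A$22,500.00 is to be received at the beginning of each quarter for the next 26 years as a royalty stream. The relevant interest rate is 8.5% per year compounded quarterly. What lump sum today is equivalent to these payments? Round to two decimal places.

A$959,923.04

This is an annuity due: 104 payments of A$22,500.00 at the beginning of each quarter.
Periodic rate r = 0.085/4 per quarter; n is counted in quarters.
PV = PMT × [(1 − (1+r)^−n)/r] × (1+r) = 22,500 × [1 − (1+r)^−104] / r × (1+r) = A$959,923.04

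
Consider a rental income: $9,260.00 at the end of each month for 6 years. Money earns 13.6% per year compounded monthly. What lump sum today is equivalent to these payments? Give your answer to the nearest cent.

This is an ordinary annuity: 72 payments of $9,260.00 at the end of each month.
Periodic rate r = 0.136/12 per month; n is counted in months.
PV = PMT × [(1 − (1+r)^−n)/r] = 9,260 × [1 − (1+r)^−72] / r = $454,095.99

$454,095.99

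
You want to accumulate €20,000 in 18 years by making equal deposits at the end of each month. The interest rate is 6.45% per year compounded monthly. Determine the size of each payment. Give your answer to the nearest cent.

€49.24

Level ordinary annuity; solve FV = PMT × [((1+r)^n − 1)/r] for PMT.
Periodic rate r = 0.0645/12 per month; n is counted in months.
With n = 216: PMT = 20,000 / ([((1+r)^n − 1)/r]) = €49.24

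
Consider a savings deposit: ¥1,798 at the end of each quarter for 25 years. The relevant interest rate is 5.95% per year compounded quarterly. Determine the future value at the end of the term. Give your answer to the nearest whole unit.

¥408,287

This is an ordinary annuity: 100 deposits of ¥1,798 at the end of each quarter.
Periodic rate r = 0.0595/4 per quarter; n is counted in quarters.
FV = PMT × [((1+r)^n − 1)/r] = 1,798 × [(1+r)^100 − 1] / r = ¥408,287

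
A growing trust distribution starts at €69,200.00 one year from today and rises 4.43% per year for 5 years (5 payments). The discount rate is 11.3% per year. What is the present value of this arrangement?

€274,791.01

Periodic rate r = 0.113 per year.
Growing ordinary annuity: PV = PMT₁ × [1 − ((1+g)/(1+r))^n] / (r − g) = 69,200 × [1 − ((1+0.0443)/(1+r))^5] / (r − 0.0443) = €274,791.01.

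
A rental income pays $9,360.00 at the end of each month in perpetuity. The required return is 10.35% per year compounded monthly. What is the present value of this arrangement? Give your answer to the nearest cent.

$1,085,217.39

Periodic rate r = 0.1035/12 per month.
Level perpetuity: PV = PMT / r = 9,360 / (0.1035/12) = $1,085,217.39.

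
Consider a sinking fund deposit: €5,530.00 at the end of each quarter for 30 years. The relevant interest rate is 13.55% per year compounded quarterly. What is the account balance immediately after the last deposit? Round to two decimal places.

€8,728,966.39

This is an ordinary annuity: 120 deposits of €5,530.00 at the end of each quarter.
Periodic rate r = 0.1355/4 per quarter; n is counted in quarters.
FV = PMT × [((1+r)^n − 1)/r] = 5,530 × [(1+r)^120 − 1] / r = €8,728,966.39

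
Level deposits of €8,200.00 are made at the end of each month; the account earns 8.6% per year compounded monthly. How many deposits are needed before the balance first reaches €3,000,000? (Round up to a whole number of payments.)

181 payments

Periodic rate r = 0.086/12 per month; n is counted in months.
Ordinary annuity FV: 3,000,000 = 8,200 × [((1+r)^n − 1)/r].
(1+r)^n = 1 + 3,000,000 × r / 8,200, so n = ln(1 + 3,000,000·r/8,200) / ln(1+r) = 180.23.
Round up to a whole number of payments: n = 181.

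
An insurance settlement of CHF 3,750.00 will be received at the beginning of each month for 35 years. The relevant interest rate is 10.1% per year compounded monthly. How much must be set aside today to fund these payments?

CHF 435,998.44

This is an annuity due: 420 payments of CHF 3,750.00 at the beginning of each month.
Periodic rate r = 0.101/12 per month; n is counted in months.
PV = PMT × [(1 − (1+r)^−n)/r] × (1+r) = 3,750 × [1 − (1+r)^−420] / r × (1+r) = CHF 435,998.44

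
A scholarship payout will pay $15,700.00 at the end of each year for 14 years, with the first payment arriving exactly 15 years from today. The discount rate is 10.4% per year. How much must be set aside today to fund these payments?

Ordinary annuity of 14 payments, first payment at period 15.
Periodic rate r = 0.104 per year.
The ordinary-annuity PV formula values the stream one period before the first payment (period 14); discount that back 14 periods:
PV₀ = 15,700 × [1 − (1+r)^−14] / r × (1+r)^−14 = $28,326.71

$28,326.71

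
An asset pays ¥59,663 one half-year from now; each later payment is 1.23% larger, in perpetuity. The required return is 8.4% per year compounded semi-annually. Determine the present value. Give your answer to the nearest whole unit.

¥2,008,855

Periodic rate r = 0.084/2 per half-year.
Growing perpetuity (Gordon): PV = PMT₁ / (r − g) = 59,663 / (r − 0.0123) = ¥2,008,855.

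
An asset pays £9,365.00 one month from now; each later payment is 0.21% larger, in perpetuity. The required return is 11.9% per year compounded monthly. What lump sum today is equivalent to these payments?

Periodic rate r = 0.119/12 per month.
Growing perpetuity (Gordon): PV = PMT₁ / (r − g) = 9,365 / (r − 0.0021) = £1,198,081.02.

£1,198,081.02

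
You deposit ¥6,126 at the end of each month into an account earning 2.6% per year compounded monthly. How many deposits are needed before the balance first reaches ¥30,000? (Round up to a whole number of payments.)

5 payments

Periodic rate r = 0.026/12 per month; n is counted in months.
Ordinary annuity FV: 30,000 = 6,126 × [((1+r)^n − 1)/r].
(1+r)^n = 1 + 30,000 × r / 6,126, so n = ln(1 + 30,000·r/6,126) / ln(1+r) = 4.88.
Round up to a whole number of payments: n = 5.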